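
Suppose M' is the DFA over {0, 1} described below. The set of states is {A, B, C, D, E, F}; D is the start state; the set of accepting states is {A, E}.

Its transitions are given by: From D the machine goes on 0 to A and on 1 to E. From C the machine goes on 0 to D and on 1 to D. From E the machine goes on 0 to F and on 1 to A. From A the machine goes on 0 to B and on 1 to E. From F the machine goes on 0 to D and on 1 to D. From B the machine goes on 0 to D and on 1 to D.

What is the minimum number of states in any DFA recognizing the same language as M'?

Reachable states from the start: {A,B,D,E,F}. Unreachable: {C} — drop them.
P0 = {A,E} | {B,D,F}.
Refine {B,D,F} on symbol 0: members go to different blocks, giving {B,F} and {D}.
No further refinement is possible. Final partition (3 blocks): {A,E} | {B,F} | {D}.

3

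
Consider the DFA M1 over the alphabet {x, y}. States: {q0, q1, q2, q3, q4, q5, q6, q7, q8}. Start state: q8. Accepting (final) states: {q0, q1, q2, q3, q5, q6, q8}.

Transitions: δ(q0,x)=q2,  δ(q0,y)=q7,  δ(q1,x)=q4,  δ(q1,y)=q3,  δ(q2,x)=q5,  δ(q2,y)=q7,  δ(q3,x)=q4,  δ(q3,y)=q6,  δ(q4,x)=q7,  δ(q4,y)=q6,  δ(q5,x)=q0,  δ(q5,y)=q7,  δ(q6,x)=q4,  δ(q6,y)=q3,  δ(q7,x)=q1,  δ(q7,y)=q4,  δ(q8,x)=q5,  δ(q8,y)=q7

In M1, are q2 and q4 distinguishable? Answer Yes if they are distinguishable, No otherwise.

P0 = {q0,q1,q2,q3,q5,q6,q8} | {q4,q7}.
Split {q0,q1,q2,q3,q5,q6,q8} by δ(·,x) → {q0,q2,q5,q8} and {q1,q3,q6}.
On input x, block {q4,q7} splits into {q4} and {q7}.
The partition is now stable with 4 blocks: {q0,q2,q5,q8} | {q4} | {q1,q3,q6} | {q7}.
q2 and q4 end up in different blocks, so they are distinguishable. For instance, the string 'ε' is accepted from only q2.

Yes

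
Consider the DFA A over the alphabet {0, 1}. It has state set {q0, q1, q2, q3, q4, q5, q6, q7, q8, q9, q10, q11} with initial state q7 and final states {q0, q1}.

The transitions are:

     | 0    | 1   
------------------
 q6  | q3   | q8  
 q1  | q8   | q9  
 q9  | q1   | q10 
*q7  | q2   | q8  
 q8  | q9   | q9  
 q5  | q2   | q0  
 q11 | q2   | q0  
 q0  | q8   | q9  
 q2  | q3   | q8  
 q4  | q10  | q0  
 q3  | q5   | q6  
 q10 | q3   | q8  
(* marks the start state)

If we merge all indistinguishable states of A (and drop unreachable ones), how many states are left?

7

States {q4,q11} cannot be reached from the start state, so discard them.
P0 = {q0,q1} | {q2,q3,q5,q6,q7,q8,q9,q10}.
On input 0, block {q2,q3,q5,q6,q7,q8,q9,q10} splits into {q2,q3,q5,q6,q7,q8,q10} and {q9}.
On input 0, block {q2,q3,q5,q6,q7,q8,q10} splits into {q2,q3,q5,q6,q7,q10} and {q8}.
Split {q2,q3,q5,q6,q7,q10} by δ(·,1) → {q2,q6,q7,q10} and {q3} and {q5}.
Split {q2,q6,q7,q10} by δ(·,0) → {q2,q6,q10} and {q7}.
The partition is now stable with 7 blocks: {q0,q1} | {q2,q6,q10} | {q9} | {q8} | {q3} | {q5} | {q7}.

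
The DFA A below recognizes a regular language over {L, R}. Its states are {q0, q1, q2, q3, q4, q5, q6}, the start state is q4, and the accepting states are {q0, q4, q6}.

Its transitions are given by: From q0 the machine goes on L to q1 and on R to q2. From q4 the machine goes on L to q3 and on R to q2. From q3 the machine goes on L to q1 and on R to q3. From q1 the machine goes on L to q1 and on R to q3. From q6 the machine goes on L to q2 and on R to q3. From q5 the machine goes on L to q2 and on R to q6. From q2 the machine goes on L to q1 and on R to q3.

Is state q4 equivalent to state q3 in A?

States {q0,q5,q6} cannot be reached from the start state, so discard them.
P0 = {q4} | {q1,q2,q3}.
Stable partition: {q4} | {q1,q2,q3} — 2 equivalence classes.
q4 and q3 end up in different blocks, so they are distinguishable. For instance, the string 'ε' is accepted from only q4.

No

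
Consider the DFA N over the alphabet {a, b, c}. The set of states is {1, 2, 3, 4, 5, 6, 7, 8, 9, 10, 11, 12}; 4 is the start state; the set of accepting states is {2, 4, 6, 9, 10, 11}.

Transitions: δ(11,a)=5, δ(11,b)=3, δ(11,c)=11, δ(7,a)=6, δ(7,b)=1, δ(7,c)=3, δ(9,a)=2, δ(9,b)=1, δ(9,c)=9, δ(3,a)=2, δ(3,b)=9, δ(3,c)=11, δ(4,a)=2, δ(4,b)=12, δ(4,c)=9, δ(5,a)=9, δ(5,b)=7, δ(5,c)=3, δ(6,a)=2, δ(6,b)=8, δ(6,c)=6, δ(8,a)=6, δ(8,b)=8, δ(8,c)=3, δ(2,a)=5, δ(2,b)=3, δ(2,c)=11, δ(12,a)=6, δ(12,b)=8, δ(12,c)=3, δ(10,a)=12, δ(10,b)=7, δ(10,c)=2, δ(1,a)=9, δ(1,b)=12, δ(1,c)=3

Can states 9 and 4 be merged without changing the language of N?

Yes

Reachable states from the start: {1,2,3,4,5,6,7,8,9,11,12}. Unreachable: {10} — drop them.
Initial partition by acceptance: {2,4,6,9,11} | {1,3,5,7,8,12}.
Refine {2,4,6,9,11} on symbol a: members go to different blocks, giving {4,6,9} and {2,11}.
Refine {1,3,5,7,8,12} on symbol a: members go to different blocks, giving {1,5,7,8,12} and {3}.
Stable partition: {4,6,9} | {1,5,7,8,12} | {2,11} | {3} — 4 equivalence classes.
9 and 4 lie in the same block of the stable partition, so they are equivalent — no string distinguishes them.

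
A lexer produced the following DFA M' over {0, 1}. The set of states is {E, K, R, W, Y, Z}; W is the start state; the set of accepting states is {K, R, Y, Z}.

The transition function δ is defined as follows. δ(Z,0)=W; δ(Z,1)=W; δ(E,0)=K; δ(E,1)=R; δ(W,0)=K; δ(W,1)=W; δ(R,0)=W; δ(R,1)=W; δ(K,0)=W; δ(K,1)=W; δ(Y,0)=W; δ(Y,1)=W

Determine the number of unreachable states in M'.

No path from W leads to E, R, Y, Z; the other 2 states are all reachable.

4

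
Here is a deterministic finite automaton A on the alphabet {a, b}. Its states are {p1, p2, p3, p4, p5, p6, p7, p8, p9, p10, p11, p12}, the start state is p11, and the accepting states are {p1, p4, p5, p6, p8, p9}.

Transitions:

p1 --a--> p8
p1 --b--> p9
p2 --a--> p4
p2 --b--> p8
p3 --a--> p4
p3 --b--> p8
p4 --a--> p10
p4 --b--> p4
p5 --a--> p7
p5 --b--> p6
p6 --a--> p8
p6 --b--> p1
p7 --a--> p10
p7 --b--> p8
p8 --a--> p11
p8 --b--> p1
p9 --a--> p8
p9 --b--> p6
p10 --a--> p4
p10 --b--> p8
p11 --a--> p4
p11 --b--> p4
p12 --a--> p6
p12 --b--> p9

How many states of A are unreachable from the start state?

Starting at p11 and following transitions, the reachable set is {p1, p4, p6, p8, p9, p10, p11}. That leaves p2, p3, p5, p7, p12 unreachable — 5 in total.

5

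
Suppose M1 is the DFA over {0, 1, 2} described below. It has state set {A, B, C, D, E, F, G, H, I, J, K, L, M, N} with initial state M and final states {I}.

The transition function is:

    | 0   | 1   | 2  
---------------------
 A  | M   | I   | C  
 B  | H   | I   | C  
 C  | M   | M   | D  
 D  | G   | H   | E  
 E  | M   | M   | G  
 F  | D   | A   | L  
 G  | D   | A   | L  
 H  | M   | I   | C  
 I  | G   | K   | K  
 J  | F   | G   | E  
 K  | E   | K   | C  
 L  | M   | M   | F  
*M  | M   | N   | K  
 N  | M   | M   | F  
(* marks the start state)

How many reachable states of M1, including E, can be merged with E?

4

Reachable states from the start: {A,C,D,E,F,G,H,I,K,L,M,N}. Unreachable: {B,J} — drop them.
Start with accepting vs non-accepting: {I} | {A,C,D,E,F,G,H,K,L,M,N}.
Split {A,C,D,E,F,G,H,K,L,M,N} by δ(·,1) → {C,D,E,F,G,K,L,M,N} and {A,H}.
Refine {C,D,E,F,G,K,L,M,N} on symbol 1: members go to different blocks, giving {C,E,K,L,M,N} and {D,F,G}.
Refine {C,E,K,L,M,N} on symbol 2: members go to different blocks, giving {C,E,L,N} and {K,M}.
Refine {K,M} on symbol 0: members go to different blocks, giving {K} and {M}.
The partition is now stable with 6 blocks: {I} | {C,E,L,N} | {A,H} | {D,F,G} | {K} | {M}.
The equivalence class containing E is {C,E,L,N}, of size 4.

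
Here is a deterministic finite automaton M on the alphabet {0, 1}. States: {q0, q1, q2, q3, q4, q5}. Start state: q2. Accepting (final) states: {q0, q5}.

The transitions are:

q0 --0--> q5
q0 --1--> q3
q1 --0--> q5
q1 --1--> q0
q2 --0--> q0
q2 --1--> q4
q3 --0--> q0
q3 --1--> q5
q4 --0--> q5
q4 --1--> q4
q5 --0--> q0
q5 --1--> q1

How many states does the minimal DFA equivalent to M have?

P0 = {q0,q5} | {q1,q2,q3,q4}.
Split {q1,q2,q3,q4} by δ(·,1) → {q1,q3} and {q2,q4}.
Stable partition: {q0,q5} | {q1,q3} | {q2,q4} — 3 equivalence classes.

3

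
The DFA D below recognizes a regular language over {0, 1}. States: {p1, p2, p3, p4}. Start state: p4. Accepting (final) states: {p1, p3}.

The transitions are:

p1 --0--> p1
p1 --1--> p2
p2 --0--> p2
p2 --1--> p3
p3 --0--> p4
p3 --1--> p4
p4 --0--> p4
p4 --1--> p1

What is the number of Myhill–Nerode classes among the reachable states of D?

Every state is reachable, so we keep all 4.
Initial partition by acceptance: {p1,p3} | {p2,p4}.
On input 0, block {p1,p3} splits into {p1} and {p3}.
Refine {p2,p4} on symbol 1: members go to different blocks, giving {p2} and {p4}.
Stable partition: {p1} | {p2} | {p3} | {p4} — 4 equivalence classes.

4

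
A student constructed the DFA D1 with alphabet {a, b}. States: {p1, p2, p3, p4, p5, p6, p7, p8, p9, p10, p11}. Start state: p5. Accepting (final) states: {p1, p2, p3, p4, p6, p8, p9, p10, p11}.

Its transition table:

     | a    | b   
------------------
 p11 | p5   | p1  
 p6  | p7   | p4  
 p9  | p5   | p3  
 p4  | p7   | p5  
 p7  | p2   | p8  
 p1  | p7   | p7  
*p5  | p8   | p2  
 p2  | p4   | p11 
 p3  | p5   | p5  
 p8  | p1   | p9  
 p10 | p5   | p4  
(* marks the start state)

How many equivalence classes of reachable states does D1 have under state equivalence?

4

States {p6,p10} cannot be reached from the start state, so discard them.
Start with accepting vs non-accepting: {p1,p2,p3,p4,p8,p9,p11} | {p5,p7}.
Refine {p1,p2,p3,p4,p8,p9,p11} on symbol a: members go to different blocks, giving {p1,p3,p4,p9,p11} and {p2,p8}.
On input b, block {p1,p3,p4,p9,p11} splits into {p1,p3,p4} and {p9,p11}.
Stable partition: {p1,p3,p4} | {p5,p7} | {p2,p8} | {p9,p11} — 4 equivalence classes.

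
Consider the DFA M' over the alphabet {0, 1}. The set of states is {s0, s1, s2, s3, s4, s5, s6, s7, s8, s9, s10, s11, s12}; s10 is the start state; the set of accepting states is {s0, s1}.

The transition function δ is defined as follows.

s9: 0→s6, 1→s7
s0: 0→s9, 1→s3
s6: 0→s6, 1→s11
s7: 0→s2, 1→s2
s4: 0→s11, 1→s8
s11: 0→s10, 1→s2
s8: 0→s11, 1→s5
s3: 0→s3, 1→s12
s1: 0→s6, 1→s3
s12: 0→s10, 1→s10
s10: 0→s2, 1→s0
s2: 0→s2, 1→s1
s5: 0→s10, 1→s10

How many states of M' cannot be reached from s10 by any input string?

Starting at s10 and following transitions, the reachable set is {s0, s1, s2, s3, s6, s7, s9, s10, s11, s12}. That leaves s4, s5, s8 unreachable — 3 in total.

3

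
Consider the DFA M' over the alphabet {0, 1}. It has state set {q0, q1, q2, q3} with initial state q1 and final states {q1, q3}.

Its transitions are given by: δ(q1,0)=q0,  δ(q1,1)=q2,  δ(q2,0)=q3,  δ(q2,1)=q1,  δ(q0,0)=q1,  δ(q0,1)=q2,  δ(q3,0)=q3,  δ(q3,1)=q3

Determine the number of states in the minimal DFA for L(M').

4

All states are reachable from the start state.
P0 = {q1,q3} | {q0,q2}.
On input 0, block {q1,q3} splits into {q1} and {q3}.
Refine {q0,q2} on symbol 0: members go to different blocks, giving {q0} and {q2}.
The partition is now stable with 4 blocks: {q1} | {q0} | {q3} | {q2}.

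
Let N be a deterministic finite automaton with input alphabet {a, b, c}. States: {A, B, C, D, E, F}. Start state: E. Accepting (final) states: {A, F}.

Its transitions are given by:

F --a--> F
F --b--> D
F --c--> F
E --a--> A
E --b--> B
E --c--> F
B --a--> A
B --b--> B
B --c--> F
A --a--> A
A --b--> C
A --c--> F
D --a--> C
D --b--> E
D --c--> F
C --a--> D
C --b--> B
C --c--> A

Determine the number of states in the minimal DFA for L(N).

3

Initial partition by acceptance: {A,F} | {B,C,D,E}.
Refine {B,C,D,E} on symbol a: members go to different blocks, giving {B,E} and {C,D}.
The partition is now stable with 3 blocks: {A,F} | {B,E} | {C,D}.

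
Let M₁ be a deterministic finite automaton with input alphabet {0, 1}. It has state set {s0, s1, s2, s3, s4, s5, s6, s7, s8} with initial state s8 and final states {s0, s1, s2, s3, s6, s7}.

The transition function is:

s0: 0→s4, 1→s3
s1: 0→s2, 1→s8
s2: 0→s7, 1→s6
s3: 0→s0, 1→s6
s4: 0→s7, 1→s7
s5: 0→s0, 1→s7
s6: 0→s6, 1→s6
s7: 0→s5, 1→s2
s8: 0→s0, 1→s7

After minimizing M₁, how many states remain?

States {s1} cannot be reached from the start state, so discard them.
Start with accepting vs non-accepting: {s0,s2,s3,s6,s7} | {s4,s5,s8}.
Refine {s0,s2,s3,s6,s7} on symbol 0: members go to different blocks, giving {s2,s3,s6} and {s0,s7}.
Refine {s2,s3,s6} on symbol 0: members go to different blocks, giving {s2,s3} and {s6}.
The partition is now stable with 4 blocks: {s2,s3} | {s4,s5,s8} | {s0,s7} | {s6}.

4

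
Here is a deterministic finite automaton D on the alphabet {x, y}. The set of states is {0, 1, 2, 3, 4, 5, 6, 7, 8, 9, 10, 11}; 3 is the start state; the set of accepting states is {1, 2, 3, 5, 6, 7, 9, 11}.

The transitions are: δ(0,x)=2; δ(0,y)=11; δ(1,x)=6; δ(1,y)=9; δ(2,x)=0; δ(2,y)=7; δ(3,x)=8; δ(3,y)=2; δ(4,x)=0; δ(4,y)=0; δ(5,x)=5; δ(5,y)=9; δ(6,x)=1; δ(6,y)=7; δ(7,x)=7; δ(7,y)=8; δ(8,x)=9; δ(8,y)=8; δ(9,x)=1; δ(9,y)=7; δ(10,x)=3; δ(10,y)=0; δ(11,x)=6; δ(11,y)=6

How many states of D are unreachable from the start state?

3

No path from 3 leads to 4, 5, 10; the other 9 states are all reachable.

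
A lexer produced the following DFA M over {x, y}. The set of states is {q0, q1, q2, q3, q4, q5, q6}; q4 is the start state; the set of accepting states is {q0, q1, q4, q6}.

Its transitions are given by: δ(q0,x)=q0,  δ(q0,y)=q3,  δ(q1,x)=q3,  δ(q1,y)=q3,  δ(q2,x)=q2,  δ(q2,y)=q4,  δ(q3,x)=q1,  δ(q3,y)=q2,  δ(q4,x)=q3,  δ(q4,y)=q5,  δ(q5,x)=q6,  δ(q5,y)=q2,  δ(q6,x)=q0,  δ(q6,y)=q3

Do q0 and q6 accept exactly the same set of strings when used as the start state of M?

P0 = {q0,q1,q4,q6} | {q2,q3,q5}.
Split {q0,q1,q4,q6} by δ(·,x) → {q0,q6} and {q1,q4}.
On input x, block {q2,q3,q5} splits into {q2} and {q3} and {q5}.
Refine {q1,q4} on symbol y: members go to different blocks, giving {q1} and {q4}.
The partition is now stable with 6 blocks: {q0,q6} | {q2} | {q1} | {q3} | {q5} | {q4}.
q0 and q6 lie in the same block of the stable partition, so they are equivalent — no string distinguishes them.

Yes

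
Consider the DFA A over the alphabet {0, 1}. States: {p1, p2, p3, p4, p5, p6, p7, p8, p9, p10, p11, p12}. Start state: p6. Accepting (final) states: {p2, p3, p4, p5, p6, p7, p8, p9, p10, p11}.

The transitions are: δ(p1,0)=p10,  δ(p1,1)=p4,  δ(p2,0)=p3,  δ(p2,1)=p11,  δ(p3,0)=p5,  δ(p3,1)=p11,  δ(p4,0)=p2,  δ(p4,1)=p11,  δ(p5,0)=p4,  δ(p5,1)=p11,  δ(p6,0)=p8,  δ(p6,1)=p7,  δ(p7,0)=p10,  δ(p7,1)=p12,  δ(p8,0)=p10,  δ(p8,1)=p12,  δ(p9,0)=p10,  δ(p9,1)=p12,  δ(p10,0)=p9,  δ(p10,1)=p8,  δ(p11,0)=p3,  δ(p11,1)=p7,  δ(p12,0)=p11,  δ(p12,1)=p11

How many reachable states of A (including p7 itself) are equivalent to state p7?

First remove the unreachable states {p1}; 11 states remain.
Start with accepting vs non-accepting: {p2,p3,p4,p5,p6,p7,p8,p9,p10,p11} | {p12}.
On input 1, block {p2,p3,p4,p5,p6,p7,p8,p9,p10,p11} splits into {p2,p3,p4,p5,p6,p10,p11} and {p7,p8,p9}.
Refine {p2,p3,p4,p5,p6,p10,p11} on symbol 0: members go to different blocks, giving {p2,p3,p4,p5,p11} and {p6,p10}.
Refine {p2,p3,p4,p5,p11} on symbol 1: members go to different blocks, giving {p2,p3,p4,p5} and {p11}.
The partition is now stable with 5 blocks: {p2,p3,p4,p5} | {p12} | {p7,p8,p9} | {p6,p10} | {p11}.
The equivalence class containing p7 is {p7,p8,p9}, of size 3.

3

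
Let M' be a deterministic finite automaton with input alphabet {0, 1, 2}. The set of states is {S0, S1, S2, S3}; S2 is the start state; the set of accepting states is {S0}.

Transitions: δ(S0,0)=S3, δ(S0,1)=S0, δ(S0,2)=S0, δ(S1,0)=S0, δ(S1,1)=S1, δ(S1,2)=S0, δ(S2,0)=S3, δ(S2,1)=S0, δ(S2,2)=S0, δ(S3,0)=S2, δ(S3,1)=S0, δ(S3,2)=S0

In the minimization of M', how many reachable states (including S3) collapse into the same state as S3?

States {S1} cannot be reached from the start state, so discard them.
Initial partition by acceptance: {S0} | {S2,S3}.
The partition is now stable with 2 blocks: {S0} | {S2,S3}.
The equivalence class containing S3 is {S2,S3}, of size 2.

2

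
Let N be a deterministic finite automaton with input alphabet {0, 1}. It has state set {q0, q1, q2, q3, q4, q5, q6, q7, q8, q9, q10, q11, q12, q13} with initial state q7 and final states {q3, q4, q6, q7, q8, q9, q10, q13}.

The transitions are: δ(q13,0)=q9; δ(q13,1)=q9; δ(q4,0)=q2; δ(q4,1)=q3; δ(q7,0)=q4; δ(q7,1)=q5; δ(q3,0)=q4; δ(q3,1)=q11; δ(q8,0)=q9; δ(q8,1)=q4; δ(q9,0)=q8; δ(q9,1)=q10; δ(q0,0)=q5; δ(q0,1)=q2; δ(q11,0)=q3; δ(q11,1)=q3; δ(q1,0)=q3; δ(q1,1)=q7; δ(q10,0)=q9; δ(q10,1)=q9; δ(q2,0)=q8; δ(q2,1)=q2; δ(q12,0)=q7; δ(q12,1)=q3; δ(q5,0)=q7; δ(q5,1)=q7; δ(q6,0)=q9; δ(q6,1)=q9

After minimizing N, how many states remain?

7

Reachable states from the start: {q2,q3,q4,q5,q7,q8,q9,q10,q11}. Unreachable: {q0,q1,q6,q12,q13} — drop them.
Start with accepting vs non-accepting: {q3,q4,q7,q8,q9,q10} | {q2,q5,q11}.
On input 0, block {q3,q4,q7,q8,q9,q10} splits into {q3,q7,q8,q9,q10} and {q4}.
Refine {q3,q7,q8,q9,q10} on symbol 0: members go to different blocks, giving {q8,q9,q10} and {q3,q7}.
Refine {q8,q9,q10} on symbol 1: members go to different blocks, giving {q9,q10} and {q8}.
On input 0, block {q9,q10} splits into {q9} and {q10}.
Refine {q2,q5,q11} on symbol 0: members go to different blocks, giving {q5,q11} and {q2}.
The partition is now stable with 7 blocks: {q9} | {q5,q11} | {q4} | {q3,q7} | {q8} | {q10} | {q2}.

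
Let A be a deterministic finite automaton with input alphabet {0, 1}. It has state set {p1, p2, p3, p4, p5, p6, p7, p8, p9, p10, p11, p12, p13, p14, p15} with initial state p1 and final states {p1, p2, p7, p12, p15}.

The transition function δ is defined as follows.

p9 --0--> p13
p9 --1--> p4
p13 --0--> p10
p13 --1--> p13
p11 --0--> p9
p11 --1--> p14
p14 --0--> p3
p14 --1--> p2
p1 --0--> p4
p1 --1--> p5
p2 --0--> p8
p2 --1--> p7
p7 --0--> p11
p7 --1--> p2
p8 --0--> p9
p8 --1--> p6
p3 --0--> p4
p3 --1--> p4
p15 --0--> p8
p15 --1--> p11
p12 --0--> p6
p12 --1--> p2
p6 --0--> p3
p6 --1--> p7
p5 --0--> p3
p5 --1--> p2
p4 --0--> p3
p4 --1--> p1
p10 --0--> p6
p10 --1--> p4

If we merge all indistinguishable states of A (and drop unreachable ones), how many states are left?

9

First remove the unreachable states {p12,p15}; 13 states remain.
Initial partition by acceptance: {p1,p2,p7} | {p3,p4,p5,p6,p8,p9,p10,p11,p13,p14}.
Split {p1,p2,p7} by δ(·,1) → {p2,p7} and {p1}.
On input 1, block {p3,p4,p5,p6,p8,p9,p10,p11,p13,p14} splits into {p3,p8,p9,p10,p11,p13} and {p5,p6,p14} and {p4}.
Refine {p3,p8,p9,p10,p11,p13} on symbol 0: members go to different blocks, giving {p8,p9,p11,p13} and {p3} and {p10}.
Refine {p8,p9,p11,p13} on symbol 0: members go to different blocks, giving {p8,p9,p11} and {p13}.
Refine {p8,p9,p11} on symbol 0: members go to different blocks, giving {p8,p11} and {p9}.
No further refinement is possible. Final partition (9 blocks): {p2,p7} | {p8,p11} | {p1} | {p5,p6,p14} | {p4} | {p3} | {p10} | {p13} | {p9}.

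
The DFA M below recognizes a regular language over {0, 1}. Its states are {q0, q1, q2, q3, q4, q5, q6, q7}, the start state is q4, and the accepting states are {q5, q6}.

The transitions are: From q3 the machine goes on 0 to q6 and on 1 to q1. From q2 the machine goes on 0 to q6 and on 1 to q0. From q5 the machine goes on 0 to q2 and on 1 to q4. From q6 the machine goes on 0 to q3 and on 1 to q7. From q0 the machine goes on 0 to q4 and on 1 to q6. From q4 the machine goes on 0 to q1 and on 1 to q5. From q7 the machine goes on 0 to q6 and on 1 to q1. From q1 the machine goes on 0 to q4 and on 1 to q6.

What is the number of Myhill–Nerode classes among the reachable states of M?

5

Initial partition by acceptance: {q5,q6} | {q0,q1,q2,q3,q4,q7}.
Refine {q0,q1,q2,q3,q4,q7} on symbol 0: members go to different blocks, giving {q0,q1,q4} and {q2,q3,q7}.
Split {q5,q6} by δ(·,1) → {q5} and {q6}.
On input 1, block {q0,q1,q4} splits into {q0,q1} and {q4}.
No further refinement is possible. Final partition (5 blocks): {q5} | {q0,q1} | {q2,q3,q7} | {q6} | {q4}.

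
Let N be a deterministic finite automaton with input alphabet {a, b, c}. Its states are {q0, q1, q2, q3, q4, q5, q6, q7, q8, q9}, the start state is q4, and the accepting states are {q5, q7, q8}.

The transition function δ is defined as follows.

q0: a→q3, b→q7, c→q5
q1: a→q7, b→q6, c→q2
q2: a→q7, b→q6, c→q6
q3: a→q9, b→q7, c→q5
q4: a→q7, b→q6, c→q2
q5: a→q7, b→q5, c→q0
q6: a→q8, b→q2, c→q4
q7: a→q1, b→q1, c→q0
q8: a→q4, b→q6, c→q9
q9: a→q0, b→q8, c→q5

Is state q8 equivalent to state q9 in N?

No

All states are reachable from the start state.
Initial partition by acceptance: {q5,q7,q8} | {q0,q1,q2,q3,q4,q6,q9}.
Split {q5,q7,q8} by δ(·,a) → {q7,q8} and {q5}.
Refine {q0,q1,q2,q3,q4,q6,q9} on symbol a: members go to different blocks, giving {q1,q2,q4,q6} and {q0,q3,q9}.
The partition is now stable with 4 blocks: {q7,q8} | {q1,q2,q4,q6} | {q5} | {q0,q3,q9}.
q8 and q9 end up in different blocks, so they are distinguishable. For instance, the string 'ε' is accepted from only q8.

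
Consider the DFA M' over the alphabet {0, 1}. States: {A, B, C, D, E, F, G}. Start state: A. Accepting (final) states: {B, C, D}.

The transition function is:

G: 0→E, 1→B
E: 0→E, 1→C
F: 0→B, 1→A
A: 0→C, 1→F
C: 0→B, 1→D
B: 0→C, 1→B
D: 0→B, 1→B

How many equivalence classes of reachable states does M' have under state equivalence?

2

Reachable states from the start: {A,B,C,D,F}. Unreachable: {E,G} — drop them.
Start with accepting vs non-accepting: {B,C,D} | {A,F}.
The partition is now stable with 2 blocks: {B,C,D} | {A,F}.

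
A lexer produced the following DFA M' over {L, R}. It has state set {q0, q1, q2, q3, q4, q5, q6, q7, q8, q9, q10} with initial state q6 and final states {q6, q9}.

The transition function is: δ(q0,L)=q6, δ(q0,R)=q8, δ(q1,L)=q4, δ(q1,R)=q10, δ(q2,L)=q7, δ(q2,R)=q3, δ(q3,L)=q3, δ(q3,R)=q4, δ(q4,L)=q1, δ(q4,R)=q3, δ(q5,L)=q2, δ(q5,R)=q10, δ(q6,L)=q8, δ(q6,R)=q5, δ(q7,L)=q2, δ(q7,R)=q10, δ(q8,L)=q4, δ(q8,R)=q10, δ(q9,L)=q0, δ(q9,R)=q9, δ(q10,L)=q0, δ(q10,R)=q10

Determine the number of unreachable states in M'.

1

BFS from q6 reaches {q0, q1, q2, q3, q4, q5, q6, q7, q8, q10}; the 1 state(s) q9 are never visited.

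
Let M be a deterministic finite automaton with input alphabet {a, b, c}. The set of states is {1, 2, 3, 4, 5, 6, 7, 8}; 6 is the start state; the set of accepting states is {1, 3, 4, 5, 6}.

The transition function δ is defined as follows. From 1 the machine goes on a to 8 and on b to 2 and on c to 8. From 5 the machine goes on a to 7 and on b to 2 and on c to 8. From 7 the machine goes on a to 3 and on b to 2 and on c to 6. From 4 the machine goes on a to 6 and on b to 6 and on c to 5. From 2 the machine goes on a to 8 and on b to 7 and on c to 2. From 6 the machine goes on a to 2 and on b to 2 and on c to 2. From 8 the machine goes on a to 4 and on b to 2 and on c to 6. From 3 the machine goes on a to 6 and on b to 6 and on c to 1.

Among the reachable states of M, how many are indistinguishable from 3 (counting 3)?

Every state is reachable, so we keep all 8.
Initial partition by acceptance: {1,3,4,5,6} | {2,7,8}.
Refine {1,3,4,5,6} on symbol a: members go to different blocks, giving {1,5,6} and {3,4}.
On input a, block {2,7,8} splits into {7,8} and {2}.
Split {1,5,6} by δ(·,a) → {1,5} and {6}.
Stable partition: {1,5} | {7,8} | {3,4} | {2} | {6} — 5 equivalence classes.
State 3 belongs to the block {3,4}, which has 2 states.

2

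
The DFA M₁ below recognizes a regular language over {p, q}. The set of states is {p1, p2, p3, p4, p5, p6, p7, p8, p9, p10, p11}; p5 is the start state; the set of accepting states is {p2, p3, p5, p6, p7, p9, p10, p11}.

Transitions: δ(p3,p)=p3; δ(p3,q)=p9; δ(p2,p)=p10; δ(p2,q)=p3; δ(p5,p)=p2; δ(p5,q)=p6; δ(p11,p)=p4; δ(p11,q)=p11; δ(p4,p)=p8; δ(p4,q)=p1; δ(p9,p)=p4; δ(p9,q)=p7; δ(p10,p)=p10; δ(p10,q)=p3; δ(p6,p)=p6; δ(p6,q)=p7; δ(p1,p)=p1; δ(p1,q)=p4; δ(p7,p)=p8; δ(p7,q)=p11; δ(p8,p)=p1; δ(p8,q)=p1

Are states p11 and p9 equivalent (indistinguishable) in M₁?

All states are reachable from the start state.
P0 = {p2,p3,p5,p6,p7,p9,p10,p11} | {p1,p4,p8}.
Refine {p2,p3,p5,p6,p7,p9,p10,p11} on symbol p: members go to different blocks, giving {p2,p3,p5,p6,p10} and {p7,p9,p11}.
Refine {p2,p3,p5,p6,p10} on symbol q: members go to different blocks, giving {p2,p5,p10} and {p3,p6}.
No further refinement is possible. Final partition (4 blocks): {p2,p5,p10} | {p1,p4,p8} | {p7,p9,p11} | {p3,p6}.
p11 and p9 lie in the same block of the stable partition, so they are equivalent — no string distinguishes them.

Yes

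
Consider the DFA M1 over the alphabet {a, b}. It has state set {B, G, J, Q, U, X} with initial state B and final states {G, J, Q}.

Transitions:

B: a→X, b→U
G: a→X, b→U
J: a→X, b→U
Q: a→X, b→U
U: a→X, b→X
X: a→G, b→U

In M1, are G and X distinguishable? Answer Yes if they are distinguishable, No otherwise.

States {J,Q} cannot be reached from the start state, so discard them.
Initial partition by acceptance: {G} | {B,U,X}.
Refine {B,U,X} on symbol a: members go to different blocks, giving {B,U} and {X}.
Split {B,U} by δ(·,b) → {U} and {B}.
No further refinement is possible. Final partition (4 blocks): {G} | {U} | {X} | {B}.
G and X end up in different blocks, so they are distinguishable. For instance, the string 'ε' is accepted from only G.

Yes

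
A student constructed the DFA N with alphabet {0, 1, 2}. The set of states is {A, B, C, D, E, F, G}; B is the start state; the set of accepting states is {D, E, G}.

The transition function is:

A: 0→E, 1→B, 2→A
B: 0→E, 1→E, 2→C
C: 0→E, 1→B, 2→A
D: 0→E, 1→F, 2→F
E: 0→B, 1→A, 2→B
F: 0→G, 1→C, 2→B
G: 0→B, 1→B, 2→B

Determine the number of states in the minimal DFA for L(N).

3

States {D,F,G} cannot be reached from the start state, so discard them.
Initial partition by acceptance: {E} | {A,B,C}.
Refine {A,B,C} on symbol 1: members go to different blocks, giving {A,C} and {B}.
No further refinement is possible. Final partition (3 blocks): {E} | {A,C} | {B}.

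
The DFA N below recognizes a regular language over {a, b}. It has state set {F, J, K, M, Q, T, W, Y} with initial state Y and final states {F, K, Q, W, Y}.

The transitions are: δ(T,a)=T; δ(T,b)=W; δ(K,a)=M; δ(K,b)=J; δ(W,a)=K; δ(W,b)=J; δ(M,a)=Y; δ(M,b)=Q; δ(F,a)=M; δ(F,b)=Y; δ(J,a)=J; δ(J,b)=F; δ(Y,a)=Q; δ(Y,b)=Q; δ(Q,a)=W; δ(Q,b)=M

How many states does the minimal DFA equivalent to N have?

7

First remove the unreachable states {T}; 7 states remain.
Start with accepting vs non-accepting: {F,K,Q,W,Y} | {J,M}.
On input a, block {F,K,Q,W,Y} splits into {Q,W,Y} and {F,K}.
On input a, block {Q,W,Y} splits into {Q,Y} and {W}.
Split {Q,Y} by δ(·,a) → {Y} and {Q}.
Split {J,M} by δ(·,a) → {M} and {J}.
Refine {F,K} on symbol b: members go to different blocks, giving {K} and {F}.
The partition is now stable with 7 blocks: {Y} | {M} | {K} | {W} | {Q} | {J} | {F}.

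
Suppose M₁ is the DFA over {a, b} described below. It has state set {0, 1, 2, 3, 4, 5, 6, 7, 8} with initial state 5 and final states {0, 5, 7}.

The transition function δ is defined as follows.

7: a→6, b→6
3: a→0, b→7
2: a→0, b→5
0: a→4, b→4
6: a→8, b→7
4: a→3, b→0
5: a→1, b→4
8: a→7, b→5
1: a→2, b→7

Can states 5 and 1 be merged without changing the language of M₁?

All states are reachable from the start state.
P0 = {0,5,7} | {1,2,3,4,6,8}.
Refine {1,2,3,4,6,8} on symbol a: members go to different blocks, giving {1,4,6} and {2,3,8}.
No further refinement is possible. Final partition (3 blocks): {0,5,7} | {1,4,6} | {2,3,8}.
5 and 1 end up in different blocks, so they are distinguishable. For instance, the string 'ε' is accepted from only 5.

No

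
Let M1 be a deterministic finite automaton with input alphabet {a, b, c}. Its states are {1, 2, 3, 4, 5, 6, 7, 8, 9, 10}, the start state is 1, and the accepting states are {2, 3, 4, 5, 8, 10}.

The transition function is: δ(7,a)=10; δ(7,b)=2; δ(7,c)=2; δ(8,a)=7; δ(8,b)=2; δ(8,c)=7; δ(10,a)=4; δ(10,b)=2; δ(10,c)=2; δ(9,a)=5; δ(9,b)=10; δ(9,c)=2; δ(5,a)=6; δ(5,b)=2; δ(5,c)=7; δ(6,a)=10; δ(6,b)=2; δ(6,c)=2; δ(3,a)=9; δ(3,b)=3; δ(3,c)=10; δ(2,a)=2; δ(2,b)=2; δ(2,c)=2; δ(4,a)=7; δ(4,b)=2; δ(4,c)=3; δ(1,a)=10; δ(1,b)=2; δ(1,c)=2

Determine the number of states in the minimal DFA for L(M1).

7

States {8} cannot be reached from the start state, so discard them.
Initial partition by acceptance: {2,3,4,5,10} | {1,6,7,9}.
On input a, block {2,3,4,5,10} splits into {3,4,5} and {2,10}.
Refine {3,4,5} on symbol b: members go to different blocks, giving {4,5} and {3}.
Refine {4,5} on symbol c: members go to different blocks, giving {4} and {5}.
Split {1,6,7,9} by δ(·,a) → {1,6,7} and {9}.
On input a, block {2,10} splits into {2} and {10}.
The partition is now stable with 7 blocks: {4} | {1,6,7} | {2} | {3} | {5} | {9} | {10}.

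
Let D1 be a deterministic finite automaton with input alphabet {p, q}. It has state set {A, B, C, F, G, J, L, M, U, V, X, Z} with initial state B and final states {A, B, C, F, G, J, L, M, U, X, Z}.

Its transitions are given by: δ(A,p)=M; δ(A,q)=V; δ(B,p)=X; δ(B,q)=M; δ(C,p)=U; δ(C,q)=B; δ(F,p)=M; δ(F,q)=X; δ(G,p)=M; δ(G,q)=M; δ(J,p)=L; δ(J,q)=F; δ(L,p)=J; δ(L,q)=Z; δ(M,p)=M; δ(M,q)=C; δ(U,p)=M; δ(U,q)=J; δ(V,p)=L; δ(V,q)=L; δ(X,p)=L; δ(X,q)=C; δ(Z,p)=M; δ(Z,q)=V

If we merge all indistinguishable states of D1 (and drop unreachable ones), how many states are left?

10

First remove the unreachable states {A,G}; 10 states remain.
Start with accepting vs non-accepting: {B,C,F,J,L,M,U,X,Z} | {V}.
Split {B,C,F,J,L,M,U,X,Z} by δ(·,q) → {B,C,F,J,L,M,U,X} and {Z}.
Split {B,C,F,J,L,M,U,X} by δ(·,q) → {B,C,F,J,M,U,X} and {L}.
Split {B,C,F,J,M,U,X} by δ(·,p) → {B,C,F,M,U} and {J,X}.
On input p, block {B,C,F,M,U} splits into {C,F,M,U} and {B}.
On input q, block {C,F,M,U} splits into {F,U} and {M} and {C}.
Split {J,X} by δ(·,q) → {J} and {X}.
Split {F,U} by δ(·,q) → {F} and {U}.
The partition is now stable with 10 blocks: {F} | {V} | {Z} | {L} | {J} | {B} | {M} | {C} | {X} | {U}.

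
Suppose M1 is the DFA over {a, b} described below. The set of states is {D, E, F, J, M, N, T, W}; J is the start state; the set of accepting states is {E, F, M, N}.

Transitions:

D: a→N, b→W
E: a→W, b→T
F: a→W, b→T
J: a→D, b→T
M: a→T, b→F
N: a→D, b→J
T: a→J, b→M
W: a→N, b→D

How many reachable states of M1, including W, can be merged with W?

States {E} cannot be reached from the start state, so discard them.
Start with accepting vs non-accepting: {F,M,N} | {D,J,T,W}.
Refine {F,M,N} on symbol b: members go to different blocks, giving {F,N} and {M}.
Refine {D,J,T,W} on symbol a: members go to different blocks, giving {J,T} and {D,W}.
On input a, block {J,T} splits into {J} and {T}.
Refine {F,N} on symbol b: members go to different blocks, giving {F} and {N}.
No further refinement is possible. Final partition (6 blocks): {F} | {J} | {M} | {D,W} | {T} | {N}.
The equivalence class containing W is {D,W}, of size 2.

2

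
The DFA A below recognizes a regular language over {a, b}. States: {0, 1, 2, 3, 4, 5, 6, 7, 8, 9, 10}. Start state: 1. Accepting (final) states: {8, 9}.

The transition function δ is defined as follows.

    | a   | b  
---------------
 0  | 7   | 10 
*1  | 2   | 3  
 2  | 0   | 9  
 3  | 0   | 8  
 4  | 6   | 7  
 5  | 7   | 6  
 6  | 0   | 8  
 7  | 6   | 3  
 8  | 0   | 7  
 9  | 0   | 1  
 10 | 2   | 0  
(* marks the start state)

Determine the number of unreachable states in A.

Starting at 1 and following transitions, the reachable set is {0, 1, 2, 3, 6, 7, 8, 9, 10}. That leaves 4, 5 unreachable — 2 in total.

2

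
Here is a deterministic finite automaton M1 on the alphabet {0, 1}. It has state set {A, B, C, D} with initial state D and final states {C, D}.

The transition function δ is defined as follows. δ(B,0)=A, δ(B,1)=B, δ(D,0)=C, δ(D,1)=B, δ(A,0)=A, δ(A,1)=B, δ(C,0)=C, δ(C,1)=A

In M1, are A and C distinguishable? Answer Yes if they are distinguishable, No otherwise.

Every state is reachable, so we keep all 4.
Initial partition by acceptance: {C,D} | {A,B}.
The partition is now stable with 2 blocks: {C,D} | {A,B}.
A and C end up in different blocks, so they are distinguishable. For instance, the string 'ε' is accepted from only C.

Yes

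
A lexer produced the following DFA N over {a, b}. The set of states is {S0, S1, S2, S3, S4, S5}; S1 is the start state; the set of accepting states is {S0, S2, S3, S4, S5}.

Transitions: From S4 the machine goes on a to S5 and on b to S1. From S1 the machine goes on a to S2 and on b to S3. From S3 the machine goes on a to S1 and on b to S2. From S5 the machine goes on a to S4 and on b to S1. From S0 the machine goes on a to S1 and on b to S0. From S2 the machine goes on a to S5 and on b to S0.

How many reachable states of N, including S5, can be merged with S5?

Every state is reachable, so we keep all 6.
Start with accepting vs non-accepting: {S0,S2,S3,S4,S5} | {S1}.
On input a, block {S0,S2,S3,S4,S5} splits into {S2,S4,S5} and {S0,S3}.
Refine {S2,S4,S5} on symbol b: members go to different blocks, giving {S4,S5} and {S2}.
Refine {S0,S3} on symbol b: members go to different blocks, giving {S0} and {S3}.
No further refinement is possible. Final partition (5 blocks): {S4,S5} | {S1} | {S0} | {S2} | {S3}.
The equivalence class containing S5 is {S4,S5}, of size 2.

2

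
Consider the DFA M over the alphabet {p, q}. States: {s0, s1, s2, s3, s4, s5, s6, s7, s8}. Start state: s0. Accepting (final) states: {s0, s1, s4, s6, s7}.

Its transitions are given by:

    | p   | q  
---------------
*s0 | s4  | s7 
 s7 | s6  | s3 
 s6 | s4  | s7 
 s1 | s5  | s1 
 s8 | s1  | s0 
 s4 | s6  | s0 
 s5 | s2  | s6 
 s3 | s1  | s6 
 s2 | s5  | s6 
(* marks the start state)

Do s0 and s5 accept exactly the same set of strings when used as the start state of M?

Reachable states from the start: {s0,s1,s2,s3,s4,s5,s6,s7}. Unreachable: {s8} — drop them.
Initial partition by acceptance: {s0,s1,s4,s6,s7} | {s2,s3,s5}.
Refine {s0,s1,s4,s6,s7} on symbol p: members go to different blocks, giving {s0,s4,s6,s7} and {s1}.
Refine {s0,s4,s6,s7} on symbol q: members go to different blocks, giving {s0,s4,s6} and {s7}.
On input q, block {s0,s4,s6} splits into {s0,s6} and {s4}.
Split {s2,s3,s5} by δ(·,p) → {s2,s5} and {s3}.
No further refinement is possible. Final partition (6 blocks): {s0,s6} | {s2,s5} | {s1} | {s7} | {s4} | {s3}.
s0 and s5 end up in different blocks, so they are distinguishable. For instance, the string 'ε' is accepted from only s0.

No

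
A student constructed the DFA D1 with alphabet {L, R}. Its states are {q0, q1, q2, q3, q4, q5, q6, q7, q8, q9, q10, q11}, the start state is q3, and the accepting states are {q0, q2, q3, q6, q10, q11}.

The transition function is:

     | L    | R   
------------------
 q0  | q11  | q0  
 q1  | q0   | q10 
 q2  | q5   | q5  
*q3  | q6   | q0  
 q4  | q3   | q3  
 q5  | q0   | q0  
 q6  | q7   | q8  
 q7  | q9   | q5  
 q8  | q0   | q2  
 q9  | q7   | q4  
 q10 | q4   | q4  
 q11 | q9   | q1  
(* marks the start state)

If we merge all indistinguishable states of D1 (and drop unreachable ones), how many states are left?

Every state is reachable, so we keep all 12.
Start with accepting vs non-accepting: {q0,q2,q3,q6,q10,q11} | {q1,q4,q5,q7,q8,q9}.
On input L, block {q0,q2,q3,q6,q10,q11} splits into {q2,q6,q10,q11} and {q0,q3}.
On input L, block {q1,q4,q5,q7,q8,q9} splits into {q1,q4,q5,q8} and {q7,q9}.
Split {q2,q6,q10,q11} by δ(·,L) → {q2,q10} and {q6,q11}.
On input R, block {q1,q4,q5,q8} splits into {q1,q8} and {q4,q5}.
The partition is now stable with 6 blocks: {q2,q10} | {q1,q8} | {q0,q3} | {q7,q9} | {q6,q11} | {q4,q5}.

6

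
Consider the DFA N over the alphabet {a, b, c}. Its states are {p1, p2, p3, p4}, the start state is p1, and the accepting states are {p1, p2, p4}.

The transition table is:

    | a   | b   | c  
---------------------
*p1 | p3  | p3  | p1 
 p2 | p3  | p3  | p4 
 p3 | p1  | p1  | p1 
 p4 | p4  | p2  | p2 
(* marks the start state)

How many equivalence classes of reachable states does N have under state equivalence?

Reachable states from the start: {p1,p3}. Unreachable: {p2,p4} — drop them.
P0 = {p1} | {p3}.
The partition is now stable with 2 blocks: {p1} | {p3}.

2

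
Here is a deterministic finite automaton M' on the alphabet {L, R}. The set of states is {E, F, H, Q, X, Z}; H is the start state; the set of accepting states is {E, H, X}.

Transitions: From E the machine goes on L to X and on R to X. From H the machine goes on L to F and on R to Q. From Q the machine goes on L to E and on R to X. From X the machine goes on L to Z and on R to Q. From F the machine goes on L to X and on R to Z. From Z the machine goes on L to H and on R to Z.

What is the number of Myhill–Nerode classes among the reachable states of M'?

4

Initial partition by acceptance: {E,H,X} | {F,Q,Z}.
Refine {E,H,X} on symbol L: members go to different blocks, giving {H,X} and {E}.
Refine {F,Q,Z} on symbol L: members go to different blocks, giving {F,Z} and {Q}.
Stable partition: {H,X} | {F,Z} | {E} | {Q} — 4 equivalence classes.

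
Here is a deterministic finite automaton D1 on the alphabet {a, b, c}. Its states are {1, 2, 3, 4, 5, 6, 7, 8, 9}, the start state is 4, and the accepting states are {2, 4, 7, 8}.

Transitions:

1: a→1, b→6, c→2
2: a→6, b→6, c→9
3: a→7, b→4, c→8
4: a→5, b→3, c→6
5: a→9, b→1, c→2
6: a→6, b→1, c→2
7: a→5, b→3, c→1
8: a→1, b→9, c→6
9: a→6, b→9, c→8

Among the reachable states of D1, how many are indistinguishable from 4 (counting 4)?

2

P0 = {2,4,7,8} | {1,3,5,6,9}.
Split {1,3,5,6,9} by δ(·,a) → {1,5,6,9} and {3}.
Refine {2,4,7,8} on symbol b: members go to different blocks, giving {2,8} and {4,7}.
Stable partition: {2,8} | {1,5,6,9} | {3} | {4,7} — 4 equivalence classes.
State 4 belongs to the block {4,7}, which has 2 states.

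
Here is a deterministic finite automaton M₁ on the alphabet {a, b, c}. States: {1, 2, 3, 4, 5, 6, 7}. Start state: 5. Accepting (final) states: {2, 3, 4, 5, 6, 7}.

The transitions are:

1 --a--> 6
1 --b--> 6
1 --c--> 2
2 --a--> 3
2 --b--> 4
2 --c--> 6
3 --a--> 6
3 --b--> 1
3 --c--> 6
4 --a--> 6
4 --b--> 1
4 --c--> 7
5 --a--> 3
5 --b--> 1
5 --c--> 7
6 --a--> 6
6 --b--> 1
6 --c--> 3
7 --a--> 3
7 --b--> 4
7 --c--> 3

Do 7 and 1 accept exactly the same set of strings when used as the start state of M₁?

All states are reachable from the start state.
P0 = {2,3,4,5,6,7} | {1}.
Split {2,3,4,5,6,7} by δ(·,b) → {3,4,5,6} and {2,7}.
Split {3,4,5,6} by δ(·,c) → {3,6} and {4,5}.
Stable partition: {3,6} | {1} | {2,7} | {4,5} — 4 equivalence classes.
7 and 1 end up in different blocks, so they are distinguishable. For instance, the string 'ε' is accepted from only 7.

No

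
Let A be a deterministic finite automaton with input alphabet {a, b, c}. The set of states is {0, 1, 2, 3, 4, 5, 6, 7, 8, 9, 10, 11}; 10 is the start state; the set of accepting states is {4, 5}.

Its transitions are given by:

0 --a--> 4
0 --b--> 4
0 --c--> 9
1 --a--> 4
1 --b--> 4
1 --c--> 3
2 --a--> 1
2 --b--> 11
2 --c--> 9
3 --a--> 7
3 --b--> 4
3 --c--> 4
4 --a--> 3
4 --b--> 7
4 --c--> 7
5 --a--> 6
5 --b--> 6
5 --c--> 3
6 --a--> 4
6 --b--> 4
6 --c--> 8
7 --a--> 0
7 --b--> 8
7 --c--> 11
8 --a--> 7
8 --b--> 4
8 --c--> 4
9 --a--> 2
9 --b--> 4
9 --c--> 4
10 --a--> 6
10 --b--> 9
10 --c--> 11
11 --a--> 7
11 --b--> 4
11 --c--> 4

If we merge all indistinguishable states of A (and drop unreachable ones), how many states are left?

4

Reachable states from the start: {0,1,2,3,4,6,7,8,9,10,11}. Unreachable: {5} — drop them.
P0 = {4} | {0,1,2,3,6,7,8,9,10,11}.
Split {0,1,2,3,6,7,8,9,10,11} by δ(·,a) → {2,3,7,8,9,10,11} and {0,1,6}.
Refine {2,3,7,8,9,10,11} on symbol a: members go to different blocks, giving {3,8,9,11} and {2,7,10}.
No further refinement is possible. Final partition (4 blocks): {4} | {3,8,9,11} | {0,1,6} | {2,7,10}.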